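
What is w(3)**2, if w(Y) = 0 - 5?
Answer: 25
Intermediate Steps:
w(Y) = -5 (w(Y) = 0 - 1*5 = 0 - 5 = -5)
w(3)**2 = (-5)**2 = 25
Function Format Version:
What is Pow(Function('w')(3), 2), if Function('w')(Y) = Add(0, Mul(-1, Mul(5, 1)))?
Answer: 25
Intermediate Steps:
Function('w')(Y) = -5 (Function('w')(Y) = Add(0, Mul(-1, 5)) = Add(0, -5) = -5)
Pow(Function('w')(3), 2) = Pow(-5, 2) = 25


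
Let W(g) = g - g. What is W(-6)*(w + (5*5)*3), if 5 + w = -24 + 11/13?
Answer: 0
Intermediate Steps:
W(g) = 0
w = -366/13 (w = -5 + (-24 + 11/13) = -5 - 301/13 = -366/13 ≈ -28.154)
W(-6)*(w + (5*5)*3) = 0*(-366/13 + (5*5)*3) = 0*(-366/13 + 25*3) = 0*(-366/13 + 75) = 0*(609/13) = 0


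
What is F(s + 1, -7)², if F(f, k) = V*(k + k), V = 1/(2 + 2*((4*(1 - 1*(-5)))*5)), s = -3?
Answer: 49/14641 ≈ 0.0033468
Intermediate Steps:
V = 1/242 (V = 1/(2 + 2*((4*(1 + 5))*5)) = 1/(2 + 2*((4*6)*5)) = 1/(2 + 2*(24*5)) = 1/(2 + 2*120) = 1/(2 + 240) = 1/242 ≈ 0.0041322)
F(f, k) = k/121 (F(f, k) = (k + k)/242 = (2*k)/242 = k/121)
F(s + 1, -7)² = ((1/121)*(-7))² = (-7/121)² = 49/14641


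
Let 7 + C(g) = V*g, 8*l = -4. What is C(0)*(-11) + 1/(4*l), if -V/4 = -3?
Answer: 153/2 ≈ 76.500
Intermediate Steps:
V = 12 (V = -4*(-3) = 12)
l = -1/2 (l = (1/8)*(-4) = -1/2 ≈ -0.50000)
C(g) = -7 + 12*g
C(0)*(-11) + 1/(4*l) = (-7 + 12*0)*(-11) + 1/(4*(-1/2)) = (-7 + 0)*(-11) + 1/(-2) = -7*(-11) - 1/2 = 77 - 1/2 = 153/2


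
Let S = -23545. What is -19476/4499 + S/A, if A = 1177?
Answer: -11713837/481393 ≈ -24.333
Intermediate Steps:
-19476/4499 + S/A = -19476/4499 - 23545/1177 = -11713837/481393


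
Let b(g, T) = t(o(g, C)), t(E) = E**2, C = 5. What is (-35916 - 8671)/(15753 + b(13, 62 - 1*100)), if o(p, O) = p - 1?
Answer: -44587/15897 ≈ -2.8047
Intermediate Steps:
o(p, O) = -1 + p
b(g, T) = (-1 + g)**2
(-35916 - 8671)/(15753 + b(13, 62 - 1*100)) = (-35916 - 8671)/(15753 + (-1 + 13)**2) = -44587/(15753 + 12**2) = -44587/(15753 + 144) = -44587/15897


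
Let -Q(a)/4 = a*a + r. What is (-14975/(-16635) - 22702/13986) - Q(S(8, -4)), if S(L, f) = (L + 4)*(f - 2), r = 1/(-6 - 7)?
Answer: 2090459816786/100818081 ≈ 20735.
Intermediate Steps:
r = -1/13 (r = 1/(-13) = -1/13 ≈ -0.076923)
S(L, f) = (-2 + f)*(4 + L) (S(L, f) = (4 + L)*(-2 + f) = (-2 + f)*(4 + L))
Q(a) = 4/13 - 4*a**2 (Q(a) = -4*(a*a - 1/13) = -4*(a**2 - 1/13) = -4*(-1/13 + a**2) = 4/13 - 4*a**2)
(-14975/(-16635) - 22702/13986) - Q(S(8, -4)) = (-14975/(-16635) - 22702/13986) - (4/13 - 4*(-8 - 2*8 + 4*(-4) + 8*(-4))**2) = (-14975*(-1/16635) - 22702*1/13986) - (4/13 - 4*(-8 - 16 - 16 - 32)**2) = (2995/3327 - 11351/6993) - (4/13 - 4*(-72)**2) = -5606914/7755237 - (4/13 - 4*5184) = -5606914/7755237 - (4/13 - 20736) = -5606914/7755237 - 1*(-269564/13) = -5606914/7755237 + 269564/13 = 2090459816786/100818081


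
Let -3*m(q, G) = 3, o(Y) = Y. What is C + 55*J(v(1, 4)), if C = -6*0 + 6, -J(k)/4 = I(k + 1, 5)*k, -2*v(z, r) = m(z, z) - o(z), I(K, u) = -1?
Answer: 226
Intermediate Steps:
m(q, G) = -1 (m(q, G) = -⅓*3 = -1)
v(z, r) = ½ + z/2 (v(z, r) = -(-1 - z)/2 = ½ + z/2)
J(k) = 4*k (J(k) = -(-4)*k = 4*k)
C = 6 (C = 0 + 6 = 6)
C + 55*J(v(1, 4)) = 6 + 55*(4*(½ + (½)*1)) = 6 + 55*(4*(½ + ½)) = 6 + 55*(4*1) = 6 + 55*4 = 6 + 220 = 226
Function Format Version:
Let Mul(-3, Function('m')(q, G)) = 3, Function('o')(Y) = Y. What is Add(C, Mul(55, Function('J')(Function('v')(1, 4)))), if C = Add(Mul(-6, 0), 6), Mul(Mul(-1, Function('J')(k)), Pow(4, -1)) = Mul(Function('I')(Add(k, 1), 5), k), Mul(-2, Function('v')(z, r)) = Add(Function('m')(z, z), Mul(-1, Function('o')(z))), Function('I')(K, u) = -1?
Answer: 226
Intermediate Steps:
Function('m')(q, G) = -1 (Function('m')(q, G) = Mul(Rational(-1, 3), 3) = -1)
Function('v')(z, r) = Add(Rational(1, 2), Mul(Rational(1, 2), z)) (Function('v')(z, r) = Mul(Rational(-1, 2), Add(-1, Mul(-1, z))) = Add(Rational(1, 2), Mul(Rational(1, 2), z)))
Function('J')(k) = Mul(4, k) (Function('J')(k) = Mul(-4, Mul(-1, k)) = Mul(4, k))
C = 6 (C = Add(0, 6) = 6)
Add(C, Mul(55, Function('J')(Function('v')(1, 4)))) = Add(6, Mul(55, Mul(4, Add(Rational(1, 2), Mul(Rational(1, 2), 1))))) = Add(6, Mul(55, Mul(4, Add(Rational(1, 2), Rational(1, 2))))) = Add(6, Mul(55, Mul(4, 1))) = Add(6, Mul(55, 4)) = Add(6, 220) = 226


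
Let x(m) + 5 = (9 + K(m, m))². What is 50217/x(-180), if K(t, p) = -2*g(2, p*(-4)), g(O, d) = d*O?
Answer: 57/9356 ≈ 0.0060923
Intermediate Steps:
g(O, d) = O*d
K(t, p) = 16*p (K(t, p) = -4*p*(-4) = -4*(-4*p) = -(-16)*p = 16*p)
x(m) = -5 + (9 + 16*m)²
50217/x(-180) = 50217/(-5 + (9 + 16*(-180))²) = 50217/(-5 + (9 - 2880)²) = 50217/(-5 + (-2871)²) = 50217/(-5 + 8242641) = 50217/8242636 = 50217*(1/8242636) = 57/9356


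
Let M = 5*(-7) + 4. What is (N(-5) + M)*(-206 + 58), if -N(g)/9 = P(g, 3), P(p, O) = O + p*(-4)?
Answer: 35224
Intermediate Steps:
P(p, O) = O - 4*p
N(g) = -27 + 36*g (N(g) = -9*(3 - 4*g) = -27 + 36*g)
M = -31 (M = -35 + 4 = -31)
(N(-5) + M)*(-206 + 58) = ((-27 + 36*(-5)) - 31)*(-206 + 58) = ((-27 - 180) - 31)*(-148) = (-207 - 31)*(-148) = -238*(-148) = 35224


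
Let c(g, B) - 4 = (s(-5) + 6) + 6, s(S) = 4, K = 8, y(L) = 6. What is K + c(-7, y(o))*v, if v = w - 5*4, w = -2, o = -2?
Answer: -432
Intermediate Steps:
v = -22 (v = -2 - 5*4 = -2 - 20 = -22)
c(g, B) = 20 (c(g, B) = 4 + ((4 + 6) + 6) = 4 + (10 + 6) = 4 + 16 = 20)
K + c(-7, y(o))*v = 8 + 20*(-22) = 8 - 440 = -432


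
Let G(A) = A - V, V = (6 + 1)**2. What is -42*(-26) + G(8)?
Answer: 1051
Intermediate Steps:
V = 49 (V = 7**2 = 49)
G(A) = -49 + A (G(A) = A - 1*49 = A - 49 = -49 + A)
-42*(-26) + G(8) = -42*(-26) + (-49 + 8) = 1092 - 41 = 1051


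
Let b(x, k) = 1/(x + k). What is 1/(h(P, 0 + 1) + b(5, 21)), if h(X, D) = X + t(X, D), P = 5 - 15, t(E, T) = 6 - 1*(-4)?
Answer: 26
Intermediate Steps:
b(x, k) = 1/(k + x)
t(E, T) = 10 (t(E, T) = 6 + 4 = 10)
P = -10
h(X, D) = 10 + X (h(X, D) = X + 10 = 10 + X)
1/(h(P, 0 + 1) + b(5, 21)) = 1/((10 - 10) + 1/(21 + 5)) = 1/(0 + 1/26) = 1/(1/26) = 26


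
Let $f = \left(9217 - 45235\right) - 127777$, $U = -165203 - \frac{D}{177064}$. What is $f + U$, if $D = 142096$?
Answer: $- \frac{7281730496}{22133} \approx -3.29 \cdot 10^{5}$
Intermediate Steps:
$U = - \frac{3656455761}{22133}$ ($U = -165203 - \frac{142096}{177064} = -165203 - 142096 \cdot \frac{1}{177064} = -165203 - \frac{17762}{22133} = - \frac{3656455761}{22133} \approx -1.652 \cdot 10^{5}$)
$f = -163795$ ($f = -36018 - 127777 = -163795$)
$f + U = -163795 - \frac{3656455761}{22133} = - \frac{7281730496}{22133}$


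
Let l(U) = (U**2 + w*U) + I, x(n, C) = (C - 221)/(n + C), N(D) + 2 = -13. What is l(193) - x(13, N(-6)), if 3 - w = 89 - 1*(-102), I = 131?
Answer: 978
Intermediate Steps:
N(D) = -15 (N(D) = -2 - 13 = -15)
w = -188 (w = 3 - (89 - 1*(-102)) = 3 - (89 + 102) = 3 - 1*191 = 3 - 191 = -188)
x(n, C) = (-221 + C)/(C + n)
l(U) = 131 + U**2 - 188*U (l(U) = (U**2 - 188*U) + 131 = 131 + U**2 - 188*U)
l(193) - x(13, N(-6)) = (131 + 193**2 - 188*193) - (-221 - 15)/(-15 + 13) = (131 + 37249 - 36284) - (-236)/(-2) = 1096 - (-1)*(-236)/2 = 1096 - 1*118 = 1096 - 118 = 978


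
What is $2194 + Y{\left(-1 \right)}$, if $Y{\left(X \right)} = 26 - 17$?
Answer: $2203$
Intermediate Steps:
$Y{\left(X \right)} = 9$ ($Y{\left(X \right)} = 26 - 17 = 9$)
$2194 + Y{\left(-1 \right)} = 2194 + 9 = 2203$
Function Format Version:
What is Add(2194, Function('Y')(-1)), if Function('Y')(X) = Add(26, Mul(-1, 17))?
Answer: 2203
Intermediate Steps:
Function('Y')(X) = 9 (Function('Y')(X) = Add(26, -17) = 9)
Add(2194, Function('Y')(-1)) = Add(2194, 9) = 2203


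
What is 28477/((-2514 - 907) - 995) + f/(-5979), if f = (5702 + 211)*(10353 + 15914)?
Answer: -228683041573/8801088 ≈ -25984.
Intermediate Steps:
f = 155316771 (f = 5913*26267 = 155316771)
28477/((-2514 - 907) - 995) + f/(-5979) = 28477/((-2514 - 907) - 995) + 155316771/(-5979) = 28477/(-3421 - 995) + 155316771*(-1/5979) = 28477/(-4416) - 51772257/1993 = 28477*(-1/4416) - 51772257/1993 = -28477/4416 - 51772257/1993 = -228683041573/8801088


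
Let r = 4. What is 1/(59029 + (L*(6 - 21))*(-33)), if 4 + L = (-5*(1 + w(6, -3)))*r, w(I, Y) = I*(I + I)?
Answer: -1/665651 ≈ -1.5023e-6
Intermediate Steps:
w(I, Y) = 2*I**2 (w(I, Y) = I*(2*I) = 2*I**2)
L = -1464 (L = -4 - 5*(1 + 2*6**2)*4 = -4 - 5*(1 + 2*36)*4 = -4 - 5*(1 + 72)*4 = -4 - 5*73*4 = -4 - 365*4 = -4 - 1460 = -1464)
1/(59029 + (L*(6 - 21))*(-33)) = 1/(59029 - 1464*(6 - 21)*(-33)) = 1/(59029 - 1464*(-15)*(-33)) = 1/(59029 + 21960*(-33)) = 1/(59029 - 724680) = 1/(-665651) = -1/665651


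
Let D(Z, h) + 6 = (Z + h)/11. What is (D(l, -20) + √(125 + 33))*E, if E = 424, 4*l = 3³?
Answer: -33602/11 + 424*√158 ≈ 2274.9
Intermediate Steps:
l = 27/4 (l = (¼)*3³ = (¼)*27 = 27/4 ≈ 6.7500)
D(Z, h) = -6 + Z/11 + h/11 (D(Z, h) = -6 + (Z + h)/11 = -6 + (Z + h)*(1/11) = -6 + (Z/11 + h/11) = -6 + Z/11 + h/11)
(D(l, -20) + √(125 + 33))*E = ((-6 + (1/11)*(27/4) + (1/11)*(-20)) + √(125 + 33))*424 = ((-6 + 27/44 - 20/11) + √158)*424 = (-317/44 + √158)*424 = -33602/11 + 424*√158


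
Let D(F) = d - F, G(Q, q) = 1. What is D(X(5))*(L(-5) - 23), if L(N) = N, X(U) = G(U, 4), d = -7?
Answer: 224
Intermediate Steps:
X(U) = 1
D(F) = -7 - F
D(X(5))*(L(-5) - 23) = (-7 - 1*1)*(-5 - 23) = (-7 - 1)*(-28) = -8*(-28) = 224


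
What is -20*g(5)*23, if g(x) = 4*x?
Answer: -9200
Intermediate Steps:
-20*g(5)*23 = -80*5*23 = -20*20*23 = -400*23 = -9200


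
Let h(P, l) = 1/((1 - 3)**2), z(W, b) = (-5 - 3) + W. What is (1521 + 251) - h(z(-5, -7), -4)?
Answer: 7087/4 ≈ 1771.8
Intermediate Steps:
z(W, b) = -8 + W
h(P, l) = 1/4 (h(P, l) = 1/((-2)**2) = 1/4)
(1521 + 251) - h(z(-5, -7), -4) = (1521 + 251) - 1*1/4 = 1772 - 1/4 = 7087/4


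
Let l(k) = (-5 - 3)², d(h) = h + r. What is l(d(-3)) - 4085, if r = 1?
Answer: -4021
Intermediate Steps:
d(h) = 1 + h (d(h) = h + 1 = 1 + h)
l(k) = 64 (l(k) = (-8)² = 64)
l(d(-3)) - 4085 = 64 - 4085 = -4021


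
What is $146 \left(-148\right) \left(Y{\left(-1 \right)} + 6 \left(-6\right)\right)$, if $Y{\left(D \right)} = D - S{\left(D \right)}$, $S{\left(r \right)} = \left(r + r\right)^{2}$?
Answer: $885928$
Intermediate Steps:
$S{\left(r \right)} = 4 r^{2}$ ($S{\left(r \right)} = \left(2 r\right)^{2} = 4 r^{2}$)
$Y{\left(D \right)} = D - 4 D^{2}$
$146 \left(-148\right) \left(Y{\left(-1 \right)} + 6 \left(-6\right)\right) = 146 \left(-148\right) \left(- (1 - -4) + 6 \left(-6\right)\right) = - 21608 \left(- (1 + 4) - 36\right) = - 21608 \left(\left(-1\right) 5 - 36\right) = - 21608 \left(-5 - 36\right) = \left(-21608\right) \left(-41\right) = 885928$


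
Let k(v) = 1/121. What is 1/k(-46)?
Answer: 121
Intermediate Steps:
k(v) = 1/121
1/k(-46) = 1/(1/121) = 121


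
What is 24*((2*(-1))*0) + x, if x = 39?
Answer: 39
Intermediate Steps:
24*((2*(-1))*0) + x = 24*((2*(-1))*0) + 39 = 24*(-2*0) + 39 = 24*0 + 39 = 0 + 39 = 39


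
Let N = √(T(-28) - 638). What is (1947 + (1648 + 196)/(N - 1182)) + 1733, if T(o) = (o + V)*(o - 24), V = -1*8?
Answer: 2567347796/697945 - 922*√1234/697945 ≈ 3678.4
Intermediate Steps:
V = -8
T(o) = (-24 + o)*(-8 + o) (T(o) = (o - 8)*(o - 24) = (-8 + o)*(-24 + o) = (-24 + o)*(-8 + o))
N = √1234 (N = √((192 + (-28)² - 32*(-28)) - 638) = √((192 + 784 + 896) - 638) = √(1872 - 638) = √1234 ≈ 35.128)
(1947 + (1648 + 196)/(N - 1182)) + 1733 = (1947 + (1648 + 196)/(√1234 - 1182)) + 1733 = (1947 + 1844/(-1182 + √1234)) + 1733 = 3680 + 1844/(-1182 + √1234)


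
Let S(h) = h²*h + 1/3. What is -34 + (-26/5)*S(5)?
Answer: -10286/15 ≈ -685.73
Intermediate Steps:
S(h) = ⅓ + h³ (S(h) = h³ + ⅓ = ⅓ + h³)
-34 + (-26/5)*S(5) = -34 + (-26/5)*(⅓ + 5³) = -34 + (-26*⅕)*(⅓ + 125) = -34 - 26/5*376/3 = -34 - 9776/15 = -10286/15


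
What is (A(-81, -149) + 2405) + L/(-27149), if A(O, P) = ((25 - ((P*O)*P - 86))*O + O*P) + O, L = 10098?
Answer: -232611608917/1597 ≈ -1.4566e+8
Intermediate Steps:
A(O, P) = O + O*P + O*(111 - O*P²) (A(O, P) = ((25 - ((O*P)*P - 86))*O + O*P) + O = ((25 - (O*P² - 86))*O + O*P) + O = ((25 - (-86 + O*P²))*O + O*P) + O = ((25 + (86 - O*P²))*O + O*P) + O = ((111 - O*P²)*O + O*P) + O = (O*(111 - O*P²) + O*P) + O = (O*P + O*(111 - O*P²)) + O = O + O*P + O*(111 - O*P²))
(A(-81, -149) + 2405) + L/(-27149) = (-81*(112 - 149 - 1*(-81)*(-149)²) + 2405) + 10098/(-27149) = (-81*(112 - 149 - 1*(-81)*22201) + 2405) + 10098*(-1/27149) = (-81*(112 - 149 + 1798281) + 2405) - 594/1597 = (-81*1798244 + 2405) - 594/1597 = (-145657764 + 2405) - 594/1597 = -145655359 - 594/1597 = -232611608917/1597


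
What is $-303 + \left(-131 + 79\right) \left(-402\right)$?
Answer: $20601$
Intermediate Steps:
$-303 + \left(-131 + 79\right) \left(-402\right) = -303 - -20904 = -303 + 20904 = 20601$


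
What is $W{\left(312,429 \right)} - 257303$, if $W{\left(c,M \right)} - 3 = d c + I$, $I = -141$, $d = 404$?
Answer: $-131393$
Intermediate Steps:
$W{\left(c,M \right)} = -138 + 404 c$ ($W{\left(c,M \right)} = 3 + \left(404 c - 141\right) = 3 + \left(-141 + 404 c\right) = -138 + 404 c$)
$W{\left(312,429 \right)} - 257303 = \left(-138 + 404 \cdot 312\right) - 257303 = \left(-138 + 126048\right) - 257303 = 125910 - 257303 = -131393$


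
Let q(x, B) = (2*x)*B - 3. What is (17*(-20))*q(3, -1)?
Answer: 3060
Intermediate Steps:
q(x, B) = -3 + 2*B*x (q(x, B) = 2*B*x - 3 = -3 + 2*B*x)
(17*(-20))*q(3, -1) = (17*(-20))*(-3 + 2*(-1)*3) = -340*(-3 - 6) = -340*(-9) = 3060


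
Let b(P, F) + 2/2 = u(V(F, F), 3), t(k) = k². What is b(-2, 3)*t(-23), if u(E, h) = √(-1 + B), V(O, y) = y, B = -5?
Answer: -529 + 529*I*√6 ≈ -529.0 + 1295.8*I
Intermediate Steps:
u(E, h) = I*√6 (u(E, h) = √(-1 - 5) = √(-6) = I*√6)
b(P, F) = -1 + I*√6
b(-2, 3)*t(-23) = (-1 + I*√6)*(-23)² = (-1 + I*√6)*529 = -529 + 529*I*√6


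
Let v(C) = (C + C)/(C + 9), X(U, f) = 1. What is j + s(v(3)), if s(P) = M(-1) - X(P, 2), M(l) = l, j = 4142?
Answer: 4140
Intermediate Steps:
v(C) = 2*C/(9 + C) (v(C) = (2*C)/(9 + C) = 2*C/(9 + C))
s(P) = -2 (s(P) = -1 - 1*1 = -1 - 1 = -2)
j + s(v(3)) = 4142 - 2 = 4140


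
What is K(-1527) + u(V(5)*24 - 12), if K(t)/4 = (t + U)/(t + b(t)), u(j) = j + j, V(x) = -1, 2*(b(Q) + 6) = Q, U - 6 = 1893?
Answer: -111224/1531 ≈ -72.648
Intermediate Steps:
U = 1899 (U = 6 + 1893 = 1899)
b(Q) = -6 + Q/2
u(j) = 2*j
K(t) = 4*(1899 + t)/(-6 + 3*t/2) (K(t) = 4*((t + 1899)/(t + (-6 + t/2))) = 4*((1899 + t)/(-6 + 3*t/2)) = 4*(1899 + t)/(-6 + 3*t/2))
K(-1527) + u(V(5)*24 - 12) = 8*(1899 - 1527)/(3*(-4 - 1527)) + 2*(-1*24 - 12) = (8/3)*372/(-1531) + 2*(-24 - 12) = (8/3)*(-1/1531)*372 + 2*(-36) = -992/1531 - 72 = -111224/1531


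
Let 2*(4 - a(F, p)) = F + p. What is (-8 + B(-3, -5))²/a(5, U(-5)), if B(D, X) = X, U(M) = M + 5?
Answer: 338/3 ≈ 112.67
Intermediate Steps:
U(M) = 5 + M
a(F, p) = 4 - F/2 - p/2 (a(F, p) = 4 - (F + p)/2 = 4 + (-F/2 - p/2) = 4 - F/2 - p/2)
(-8 + B(-3, -5))²/a(5, U(-5)) = (-8 - 5)²/(4 - ½*5 - (5 - 5)/2) = (-13)²/(4 - 5/2 - ½*0) = 169/(4 - 5/2 + 0) = 169/(3/2) = 169*(⅔) = 338/3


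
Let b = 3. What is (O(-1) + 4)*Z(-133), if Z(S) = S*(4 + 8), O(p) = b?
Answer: -11172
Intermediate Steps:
O(p) = 3
Z(S) = 12*S (Z(S) = S*12 = 12*S)
(O(-1) + 4)*Z(-133) = (3 + 4)*(12*(-133)) = 7*(-1596) = -11172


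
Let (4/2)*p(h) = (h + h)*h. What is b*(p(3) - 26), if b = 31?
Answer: -527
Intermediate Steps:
p(h) = h² (p(h) = ((h + h)*h)/2 = ((2*h)*h)/2 = (2*h²)/2 = h²)
b*(p(3) - 26) = 31*(3² - 26) = 31*(9 - 26) = 31*(-17) = -527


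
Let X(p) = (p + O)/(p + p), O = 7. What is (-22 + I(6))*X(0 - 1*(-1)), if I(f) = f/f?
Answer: -84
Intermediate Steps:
I(f) = 1
X(p) = (7 + p)/(2*p) (X(p) = (p + 7)/(p + p) = (7 + p)/((2*p)) = (7 + p)*(1/(2*p)) = (7 + p)/(2*p))
(-22 + I(6))*X(0 - 1*(-1)) = (-22 + 1)*((7 + (0 - 1*(-1)))/(2*(0 - 1*(-1)))) = -21*(7 + (0 + 1))/(2*(0 + 1)) = -21*(7 + 1)/(2*1) = -21*8/2 = -21*4 = -84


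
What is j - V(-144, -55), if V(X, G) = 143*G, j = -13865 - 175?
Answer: -6175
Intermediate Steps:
j = -14040
j - V(-144, -55) = -14040 - 143*(-55) = -14040 - 1*(-7865) = -14040 + 7865 = -6175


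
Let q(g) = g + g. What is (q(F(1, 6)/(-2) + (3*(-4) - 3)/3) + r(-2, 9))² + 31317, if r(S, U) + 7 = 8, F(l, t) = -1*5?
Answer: 31333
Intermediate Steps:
F(l, t) = -5
r(S, U) = 1 (r(S, U) = -7 + 8 = 1)
q(g) = 2*g
(q(F(1, 6)/(-2) + (3*(-4) - 3)/3) + r(-2, 9))² + 31317 = (2*(-5/(-2) + (3*(-4) - 3)/3) + 1)² + 31317 = (2*(-5*(-½) + (-12 - 3)*(⅓)) + 1)² + 31317 = (2*(5/2 - 15*⅓) + 1)² + 31317 = (2*(5/2 - 5) + 1)² + 31317 = (2*(-5/2) + 1)² + 31317 = (-5 + 1)² + 31317 = (-4)² + 31317 = 16 + 31317 = 31333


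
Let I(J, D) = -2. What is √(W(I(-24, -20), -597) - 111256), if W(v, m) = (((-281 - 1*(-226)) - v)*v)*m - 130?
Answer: 2*I*√43667 ≈ 417.93*I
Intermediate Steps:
W(v, m) = -130 + m*v*(-55 - v) (W(v, m) = (((-281 + 226) - v)*v)*m - 130 = ((-55 - v)*v)*m - 130 = (v*(-55 - v))*m - 130 = m*v*(-55 - v) - 130 = -130 + m*v*(-55 - v))
√(W(I(-24, -20), -597) - 111256) = √((-130 - 1*(-597)*(-2)² - 55*(-597)*(-2)) - 111256) = √((-130 - 1*(-597)*4 - 65670) - 111256) = √((-130 + 2388 - 65670) - 111256) = √(-63412 - 111256) = √(-174668) = 2*I*√43667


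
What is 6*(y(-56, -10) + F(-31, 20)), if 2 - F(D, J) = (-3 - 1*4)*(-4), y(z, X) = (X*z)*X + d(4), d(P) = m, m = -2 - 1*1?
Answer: -33774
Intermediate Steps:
m = -3 (m = -2 - 1 = -3)
d(P) = -3
y(z, X) = -3 + z*X² (y(z, X) = (X*z)*X - 3 = z*X² - 3 = -3 + z*X²)
F(D, J) = -26 (F(D, J) = 2 - (-3 - 1*4)*(-4) = 2 - (-3 - 4)*(-4) = 2 - (-7)*(-4) = 2 - 1*28 = 2 - 28 = -26)
6*(y(-56, -10) + F(-31, 20)) = 6*((-3 - 56*(-10)²) - 26) = 6*((-3 - 56*100) - 26) = 6*((-3 - 5600) - 26) = 6*(-5603 - 26) = 6*(-5629) = -33774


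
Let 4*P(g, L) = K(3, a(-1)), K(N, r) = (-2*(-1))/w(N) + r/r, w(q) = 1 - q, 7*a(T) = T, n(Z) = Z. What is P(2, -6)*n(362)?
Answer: 0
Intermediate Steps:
a(T) = T/7
K(N, r) = 1 + 2/(1 - N) (K(N, r) = (-2*(-1))/(1 - N) + r/r = 2/(1 - N) + 1 = 1 + 2/(1 - N))
P(g, L) = 0 (P(g, L) = ((-3 + 3)/(-1 + 3))/4 = (0/2)/4 = ((1/2)*0)/4 = (1/4)*0 = 0)
P(2, -6)*n(362) = 0*362 = 0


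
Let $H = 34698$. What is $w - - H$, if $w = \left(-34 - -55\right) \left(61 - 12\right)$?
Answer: $35727$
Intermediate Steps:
$w = 1029$ ($w = \left(-34 + 55\right) 49 = 21 \cdot 49 = 1029$)
$w - - H = 1029 - \left(-1\right) 34698 = 1029 - -34698 = 1029 + 34698 = 35727$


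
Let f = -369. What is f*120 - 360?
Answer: -44640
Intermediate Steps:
f*120 - 360 = -369*120 - 360 = -44280 - 360 = -44640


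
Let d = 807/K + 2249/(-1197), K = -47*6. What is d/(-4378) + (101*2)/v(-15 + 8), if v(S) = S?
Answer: -14214604945/492603804 ≈ -28.856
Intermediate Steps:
K = -282
d = -533399/112518 (d = 807/(-282) + 2249/(-1197) = 807*(-1/282) + 2249*(-1/1197) = -269/94 - 2249/1197 = -533399/112518 ≈ -4.7406)
d/(-4378) + (101*2)/v(-15 + 8) = -533399/112518/(-4378) + (101*2)/(-15 + 8) = -533399/112518*(-1/4378) + 202/(-7) = 533399/492603804 + 202*(-1/7) = 533399/492603804 - 202/7 = -14214604945/492603804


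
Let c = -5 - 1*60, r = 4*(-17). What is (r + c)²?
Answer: 17689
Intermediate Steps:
r = -68
c = -65 (c = -5 - 60 = -65)
(r + c)² = (-68 - 65)² = (-133)² = 17689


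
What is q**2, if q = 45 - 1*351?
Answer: 93636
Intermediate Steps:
q = -306 (q = 45 - 351 = -306)
q**2 = (-306)**2 = 93636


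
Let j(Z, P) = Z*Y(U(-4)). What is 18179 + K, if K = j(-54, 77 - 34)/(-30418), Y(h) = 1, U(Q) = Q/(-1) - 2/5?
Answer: 276484438/15209 ≈ 18179.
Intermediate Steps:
U(Q) = -⅖ - Q (U(Q) = Q*(-1) - 2*⅕ = -Q - ⅖ = -⅖ - Q)
j(Z, P) = Z (j(Z, P) = Z*1 = Z)
K = 27/15209 (K = -54/(-30418) = -54*(-1/30418) = 27/15209 ≈ 0.0017753)
18179 + K = 18179 + 27/15209 = 276484438/15209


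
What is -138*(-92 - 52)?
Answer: 19872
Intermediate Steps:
-138*(-92 - 52) = -138*(-144) = 19872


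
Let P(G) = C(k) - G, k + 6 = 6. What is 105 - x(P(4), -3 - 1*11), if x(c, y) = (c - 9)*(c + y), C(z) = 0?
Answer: -129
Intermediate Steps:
k = 0 (k = -6 + 6 = 0)
P(G) = -G (P(G) = 0 - G = -G)
x(c, y) = (-9 + c)*(c + y)
105 - x(P(4), -3 - 1*11) = 105 - ((-1*4)² - (-9)*4 - 9*(-3 - 1*11) + (-1*4)*(-3 - 1*11)) = 105 - ((-4)² - 9*(-4) - 9*(-3 - 11) - 4*(-3 - 11)) = 105 - (16 + 36 - 9*(-14) - 4*(-14)) = 105 - (16 + 36 + 126 + 56) = 105 - 1*234 = 105 - 234 = -129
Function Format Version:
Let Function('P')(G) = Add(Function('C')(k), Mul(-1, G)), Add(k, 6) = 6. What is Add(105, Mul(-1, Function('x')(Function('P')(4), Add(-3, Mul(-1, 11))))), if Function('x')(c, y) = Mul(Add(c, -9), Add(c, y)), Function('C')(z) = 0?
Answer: -129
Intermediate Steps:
k = 0 (k = Add(-6, 6) = 0)
Function('P')(G) = Mul(-1, G) (Function('P')(G) = Add(0, Mul(-1, G)) = Mul(-1, G))
Function('x')(c, y) = Mul(Add(-9, c), Add(c, y))
Add(105, Mul(-1, Function('x')(Function('P')(4), Add(-3, Mul(-1, 11))))) = Add(105, Mul(-1, Add(Pow(Mul(-1, 4), 2), Mul(-9, Mul(-1, 4)), Mul(-9, Add(-3, Mul(-1, 11))), Mul(Mul(-1, 4), Add(-3, Mul(-1, 11)))))) = Add(105, Mul(-1, Add(Pow(-4, 2), Mul(-9, -4), Mul(-9, Add(-3, -11)), Mul(-4, Add(-3, -11))))) = Add(105, Mul(-1, Add(16, 36, Mul(-9, -14), Mul(-4, -14)))) = Add(105, Mul(-1, Add(16, 36, 126, 56))) = Add(105, Mul(-1, 234)) = Add(105, -234) = -129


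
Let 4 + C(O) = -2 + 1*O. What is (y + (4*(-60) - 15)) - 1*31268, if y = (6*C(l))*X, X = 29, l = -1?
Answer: -32741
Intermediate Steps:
C(O) = -6 + O (C(O) = -4 + (-2 + 1*O) = -4 + (-2 + O) = -6 + O)
y = -1218 (y = (6*(-6 - 1))*29 = (6*(-7))*29 = -42*29 = -1218)
(y + (4*(-60) - 15)) - 1*31268 = (-1218 + (4*(-60) - 15)) - 1*31268 = (-1218 + (-240 - 15)) - 31268 = (-1218 - 255) - 31268 = -1473 - 31268 = -32741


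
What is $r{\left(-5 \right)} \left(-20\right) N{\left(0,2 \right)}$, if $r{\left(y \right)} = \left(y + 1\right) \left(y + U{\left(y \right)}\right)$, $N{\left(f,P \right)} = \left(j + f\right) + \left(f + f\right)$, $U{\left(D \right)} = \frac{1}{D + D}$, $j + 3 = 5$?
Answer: $-816$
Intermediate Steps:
$j = 2$ ($j = -3 + 5 = 2$)
$U{\left(D \right)} = \frac{1}{2 D}$
$N{\left(f,P \right)} = 2 + 3 f$ ($N{\left(f,P \right)} = \left(2 + f\right) + \left(f + f\right) = \left(2 + f\right) + 2 f = 2 + 3 f$)
$r{\left(y \right)} = \left(1 + y\right) \left(y + \frac{1}{2 y}\right)$ ($r{\left(y \right)} = \left(y + 1\right) \left(y + \frac{1}{2 y}\right) = \left(1 + y\right) \left(y + \frac{1}{2 y}\right)$)
$r{\left(-5 \right)} \left(-20\right) N{\left(0,2 \right)} = \left(\frac{1}{2} - 5 + \left(-5\right)^{2} + \frac{1}{2 \left(-5\right)}\right) \left(-20\right) \left(2 + 3 \cdot 0\right) = \left(\frac{1}{2} - 5 + 25 + \frac{1}{2} \left(- \frac{1}{5}\right)\right) \left(-20\right) \left(2 + 0\right) = \left(\frac{1}{2} - 5 + 25 - \frac{1}{10}\right) \left(-20\right) 2 = \frac{102}{5} \left(-20\right) 2 = \left(-408\right) 2 = -816$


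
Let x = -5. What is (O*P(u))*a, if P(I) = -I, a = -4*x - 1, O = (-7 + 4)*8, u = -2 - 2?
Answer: -1824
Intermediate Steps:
u = -4
O = -24 (O = -3*8 = -24)
a = 19 (a = -4*(-5) - 1 = 20 - 1 = 19)
(O*P(u))*a = -(-24)*(-4)*19 = -24*4*19 = -96*19 = -1824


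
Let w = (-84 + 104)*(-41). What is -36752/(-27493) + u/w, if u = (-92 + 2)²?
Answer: -9627833/1127213 ≈ -8.5413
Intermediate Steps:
w = -820 (w = 20*(-41) = -820)
u = 8100 (u = (-90)² = 8100)
-36752/(-27493) + u/w = -36752/(-27493) + 8100/(-820) = -36752*(-1/27493) + 8100*(-1/820) = 36752/27493 - 405/41 = -9627833/1127213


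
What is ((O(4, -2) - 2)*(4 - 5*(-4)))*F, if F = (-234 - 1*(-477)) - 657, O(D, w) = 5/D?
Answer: 7452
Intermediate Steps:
F = -414 (F = (-234 + 477) - 657 = 243 - 657 = -414)
((O(4, -2) - 2)*(4 - 5*(-4)))*F = ((5/4 - 2)*(4 - 5*(-4)))*(-414) = ((5*(¼) - 2)*(4 + 20))*(-414) = ((5/4 - 2)*24)*(-414) = -¾*24*(-414) = -18*(-414) = 7452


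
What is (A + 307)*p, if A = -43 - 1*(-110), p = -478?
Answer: -178772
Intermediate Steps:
A = 67 (A = -43 + 110 = 67)
(A + 307)*p = (67 + 307)*(-478) = 374*(-478) = -178772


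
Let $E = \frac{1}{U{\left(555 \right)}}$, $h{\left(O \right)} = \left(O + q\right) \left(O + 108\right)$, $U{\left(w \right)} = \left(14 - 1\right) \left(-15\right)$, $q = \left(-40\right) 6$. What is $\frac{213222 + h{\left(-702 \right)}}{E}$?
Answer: $-150690150$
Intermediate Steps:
$q = -240$
$U{\left(w \right)} = -195$ ($U{\left(w \right)} = 13 \left(-15\right) = -195$)
$h{\left(O \right)} = \left(-240 + O\right) \left(108 + O\right)$ ($h{\left(O \right)} = \left(O - 240\right) \left(O + 108\right) = \left(-240 + O\right) \left(108 + O\right)$)
$E = - \frac{1}{195}$ ($E = \frac{1}{-195} = - \frac{1}{195} \approx -0.0051282$)
$\frac{213222 + h{\left(-702 \right)}}{E} = \frac{213222 - \left(-66744 - 492804\right)}{- \frac{1}{195}} = \left(213222 + \left(-25920 + 492804 + 92664\right)\right) \left(-195\right) = \left(213222 + 559548\right) \left(-195\right) = 772770 \left(-195\right) = -150690150$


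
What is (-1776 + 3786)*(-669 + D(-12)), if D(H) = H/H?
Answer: -1342680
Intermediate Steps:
D(H) = 1
(-1776 + 3786)*(-669 + D(-12)) = (-1776 + 3786)*(-669 + 1) = 2010*(-668) = -1342680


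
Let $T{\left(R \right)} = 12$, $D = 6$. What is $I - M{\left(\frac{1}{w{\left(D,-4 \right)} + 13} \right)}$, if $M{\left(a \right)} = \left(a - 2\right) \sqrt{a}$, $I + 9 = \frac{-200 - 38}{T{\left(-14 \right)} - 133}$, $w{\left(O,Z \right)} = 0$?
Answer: $- \frac{851}{121} + \frac{25 \sqrt{13}}{169} \approx -6.4997$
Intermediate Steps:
$I = - \frac{851}{121}$ ($I = -9 + \frac{-200 - 38}{12 - 133} = -9 - \frac{238}{-121} = -9 - - \frac{238}{121} = -9 + \frac{238}{121} = - \frac{851}{121} \approx -7.0331$)
$M{\left(a \right)} = \sqrt{a} \left(-2 + a\right)$ ($M{\left(a \right)} = \left(a - 2\right) \sqrt{a} = \left(-2 + a\right) \sqrt{a} = \sqrt{a} \left(-2 + a\right)$)
$I - M{\left(\frac{1}{w{\left(D,-4 \right)} + 13} \right)} = - \frac{851}{121} - \sqrt{\frac{1}{0 + 13}} \left(-2 + \frac{1}{0 + 13}\right) = - \frac{851}{121} - \sqrt{\frac{1}{13}} \left(-2 + \frac{1}{13}\right) = - \frac{851}{121} - \frac{-2 + \frac{1}{13}}{\sqrt{13}} = - \frac{851}{121} - \frac{\sqrt{13}}{13} \left(- \frac{25}{13}\right) = - \frac{851}{121} - - \frac{25 \sqrt{13}}{169} = - \frac{851}{121} + \frac{25 \sqrt{13}}{169}$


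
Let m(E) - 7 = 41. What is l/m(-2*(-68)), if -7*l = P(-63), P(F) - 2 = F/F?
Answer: -1/112 ≈ -0.0089286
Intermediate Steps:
P(F) = 3 (P(F) = 2 + F/F = 2 + 1 = 3)
m(E) = 48 (m(E) = 7 + 41 = 48)
l = -3/7 (l = -1/7*3 = -3/7 ≈ -0.42857)
l/m(-2*(-68)) = -3/7/48 = -3/7*1/48 = -1/112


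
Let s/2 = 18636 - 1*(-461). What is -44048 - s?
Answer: -82242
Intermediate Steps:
s = 38194 (s = 2*(18636 - 1*(-461)) = 2*(18636 + 461) = 2*19097 = 38194)
-44048 - s = -44048 - 1*38194 = -44048 - 38194 = -82242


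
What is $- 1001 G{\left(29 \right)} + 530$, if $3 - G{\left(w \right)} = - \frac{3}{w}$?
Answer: $- \frac{74720}{29} \approx -2576.6$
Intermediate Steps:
$G{\left(w \right)} = 3 + \frac{3}{w}$ ($G{\left(w \right)} = 3 - - \frac{3}{w} = 3 + \frac{3}{w}$)
$- 1001 G{\left(29 \right)} + 530 = - 1001 \left(3 + \frac{3}{29}\right) + 530 = \left(-1001\right) \frac{90}{29} + 530 = - \frac{90090}{29} + 530 = - \frac{74720}{29}$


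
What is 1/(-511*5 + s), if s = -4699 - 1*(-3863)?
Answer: -1/3391 ≈ -0.00029490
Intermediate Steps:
s = -836 (s = -4699 + 3863 = -836)
1/(-511*5 + s) = 1/(-511*5 - 836) = 1/(-2555 - 836) = 1/(-3391) = -1/3391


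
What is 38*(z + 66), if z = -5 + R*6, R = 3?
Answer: 3002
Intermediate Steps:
z = 13 (z = -5 + 3*6 = -5 + 18 = 13)
38*(z + 66) = 38*(13 + 66) = 38*79 = 3002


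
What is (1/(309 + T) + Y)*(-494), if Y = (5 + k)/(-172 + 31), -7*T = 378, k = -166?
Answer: -6783608/11985 ≈ -566.01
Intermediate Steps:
T = -54 (T = -⅐*378 = -54)
Y = 161/141 (Y = (5 - 166)/(-172 + 31) = -161/(-141) = -161*(-1/141) = 161/141 ≈ 1.1418)
(1/(309 + T) + Y)*(-494) = (1/(309 - 54) + 161/141)*(-494) = (1/255 + 161/141)*(-494) = (13732/11985)*(-494) = -6783608/11985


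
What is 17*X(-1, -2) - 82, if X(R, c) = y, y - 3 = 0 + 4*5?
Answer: 309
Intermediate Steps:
y = 23 (y = 3 + (0 + 4*5) = 3 + (0 + 20) = 3 + 20 = 23)
X(R, c) = 23
17*X(-1, -2) - 82 = 17*23 - 82 = 391 - 82 = 309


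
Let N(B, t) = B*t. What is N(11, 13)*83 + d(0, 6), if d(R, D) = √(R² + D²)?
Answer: 11875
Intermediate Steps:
d(R, D) = √(D² + R²)
N(11, 13)*83 + d(0, 6) = (11*13)*83 + √(6² + 0²) = 143*83 + √(36 + 0) = 11869 + √36 = 11869 + 6 = 11875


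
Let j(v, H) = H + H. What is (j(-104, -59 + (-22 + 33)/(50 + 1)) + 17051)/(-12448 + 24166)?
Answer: 863605/597618 ≈ 1.4451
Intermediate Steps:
j(v, H) = 2*H
(j(-104, -59 + (-22 + 33)/(50 + 1)) + 17051)/(-12448 + 24166) = (2*(-59 + (-22 + 33)/(50 + 1)) + 17051)/(-12448 + 24166) = (2*(-59 + 11/51) + 17051)/11718 = (2*(-59 + 11*(1/51)) + 17051)*(1/11718) = (2*(-59 + 11/51) + 17051)*(1/11718) = (2*(-2998/51) + 17051)*(1/11718) = (-5996/51 + 17051)*(1/11718) = (863605/51)*(1/11718) = 863605/597618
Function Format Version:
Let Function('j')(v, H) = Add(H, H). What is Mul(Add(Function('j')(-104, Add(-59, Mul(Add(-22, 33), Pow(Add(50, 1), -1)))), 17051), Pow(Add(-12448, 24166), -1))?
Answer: Rational(863605, 597618) ≈ 1.4451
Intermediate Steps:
Function('j')(v, H) = Mul(2, H)
Mul(Add(Function('j')(-104, Add(-59, Mul(Add(-22, 33), Pow(Add(50, 1), -1)))), 17051), Pow(Add(-12448, 24166), -1)) = Mul(Add(Mul(2, Add(-59, Mul(Add(-22, 33), Pow(Add(50, 1), -1)))), 17051), Pow(Add(-12448, 24166), -1)) = Mul(Add(Mul(2, Add(-59, Mul(11, Pow(51, -1)))), 17051), Pow(11718, -1)) = Mul(Add(Mul(2, Add(-59, Mul(11, Rational(1, 51)))), 17051), Rational(1, 11718)) = Mul(Add(Mul(2, Add(-59, Rational(11, 51))), 17051), Rational(1, 11718)) = Mul(Add(Mul(2, Rational(-2998, 51)), 17051), Rational(1, 11718)) = Mul(Add(Rational(-5996, 51), 17051), Rational(1, 11718)) = Mul(Rational(863605, 51), Rational(1, 11718)) = Rational(863605, 597618)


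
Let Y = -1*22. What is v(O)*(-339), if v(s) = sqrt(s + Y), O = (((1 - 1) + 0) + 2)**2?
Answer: -1017*I*sqrt(2) ≈ -1438.3*I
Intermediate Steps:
Y = -22
O = 4 (O = ((0 + 0) + 2)**2 = (0 + 2)**2 = 2**2 = 4)
v(s) = sqrt(-22 + s) (v(s) = sqrt(s - 22) = sqrt(-22 + s))
v(O)*(-339) = sqrt(-22 + 4)*(-339) = sqrt(-18)*(-339) = (3*I*sqrt(2))*(-339) = -1017*I*sqrt(2)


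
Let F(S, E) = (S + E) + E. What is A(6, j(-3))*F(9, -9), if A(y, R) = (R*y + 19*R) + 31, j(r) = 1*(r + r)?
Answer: 1071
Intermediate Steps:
j(r) = 2*r (j(r) = 1*(2*r) = 2*r)
A(y, R) = 31 + 19*R + R*y (A(y, R) = (19*R + R*y) + 31 = 31 + 19*R + R*y)
F(S, E) = S + 2*E (F(S, E) = (E + S) + E = S + 2*E)
A(6, j(-3))*F(9, -9) = (31 + 19*(2*(-3)) + (2*(-3))*6)*(9 + 2*(-9)) = (31 + 19*(-6) - 6*6)*(9 - 18) = (31 - 114 - 36)*(-9) = -119*(-9) = 1071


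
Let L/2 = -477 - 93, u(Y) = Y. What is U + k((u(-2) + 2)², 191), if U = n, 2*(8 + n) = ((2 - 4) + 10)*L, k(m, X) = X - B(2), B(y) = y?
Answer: -4379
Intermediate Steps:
L = -1140 (L = 2*(-477 - 93) = 2*(-570) = -1140)
k(m, X) = -2 + X (k(m, X) = X - 1*2 = X - 2 = -2 + X)
n = -4568 (n = -8 + (((2 - 4) + 10)*(-1140))/2 = -8 + ((-2 + 10)*(-1140))/2 = -8 + (8*(-1140))/2 = -8 + (½)*(-9120) = -8 - 4560 = -4568)
U = -4568
U + k((u(-2) + 2)², 191) = -4568 + (-2 + 191) = -4568 + 189 = -4379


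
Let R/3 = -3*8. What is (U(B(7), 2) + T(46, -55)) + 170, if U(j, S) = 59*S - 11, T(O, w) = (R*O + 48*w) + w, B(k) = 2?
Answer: -5730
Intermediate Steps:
R = -72 (R = 3*(-3*8) = 3*(-24) = -72)
T(O, w) = -72*O + 49*w (T(O, w) = (-72*O + 48*w) + w = -72*O + 49*w)
U(j, S) = -11 + 59*S
(U(B(7), 2) + T(46, -55)) + 170 = ((-11 + 59*2) + (-72*46 + 49*(-55))) + 170 = ((-11 + 118) + (-3312 - 2695)) + 170 = (107 - 6007) + 170 = -5900 + 170 = -5730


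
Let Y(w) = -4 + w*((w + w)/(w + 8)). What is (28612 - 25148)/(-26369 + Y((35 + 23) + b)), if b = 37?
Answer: -356792/2698369 ≈ -0.13223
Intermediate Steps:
Y(w) = -4 + 2*w**2/(8 + w) (Y(w) = -4 + w*((2*w)/(8 + w)) = -4 + w*(2*w/(8 + w)) = -4 + 2*w**2/(8 + w))
(28612 - 25148)/(-26369 + Y((35 + 23) + b)) = (28612 - 25148)/(-26369 + 2*(-16 + ((35 + 23) + 37)**2 - 2*((35 + 23) + 37))/(8 + ((35 + 23) + 37))) = 3464/(-26369 + 2*(-16 + (58 + 37)**2 - 2*(58 + 37))/(8 + (58 + 37))) = 3464/(-26369 + 2*(-16 + 95**2 - 2*95)/(8 + 95)) = 3464/(-26369 + 2*(-16 + 9025 - 190)/103) = 3464/(-26369 + 2*(1/103)*8819) = 3464/(-26369 + 17638/103) = 3464/(-2698369/103) = 3464*(-103/2698369) = -356792/2698369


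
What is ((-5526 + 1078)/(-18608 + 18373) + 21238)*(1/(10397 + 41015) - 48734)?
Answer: -6257990778327423/6040910 ≈ -1.0359e+9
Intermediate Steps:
((-5526 + 1078)/(-18608 + 18373) + 21238)*(1/(10397 + 41015) - 48734) = (-4448/(-235) + 21238)*(1/51412 - 48734) = (-4448*(-1/235) + 21238)*(1/51412 - 48734) = (4448/235 + 21238)*(-2505512407/51412) = (4995378/235)*(-2505512407/51412) = -6257990778327423/6040910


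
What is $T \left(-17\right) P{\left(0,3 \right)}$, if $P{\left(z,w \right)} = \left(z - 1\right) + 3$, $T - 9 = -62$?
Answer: $1802$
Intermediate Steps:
$T = -53$ ($T = 9 - 62 = -53$)
$P{\left(z,w \right)} = 2 + z$ ($P{\left(z,w \right)} = \left(-1 + z\right) + 3 = 2 + z$)
$T \left(-17\right) P{\left(0,3 \right)} = \left(-53\right) \left(-17\right) \left(2 + 0\right) = 901 \cdot 2 = 1802$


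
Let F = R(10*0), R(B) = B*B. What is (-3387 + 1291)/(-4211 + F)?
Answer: 2096/4211 ≈ 0.49774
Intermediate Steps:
R(B) = B²
F = 0 (F = (10*0)² = 0² = 0)
(-3387 + 1291)/(-4211 + F) = (-3387 + 1291)/(-4211 + 0) = -2096/(-4211) = -2096*(-1/4211) = 2096/4211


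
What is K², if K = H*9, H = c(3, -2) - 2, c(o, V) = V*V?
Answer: 324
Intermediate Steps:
c(o, V) = V²
H = 2 (H = (-2)² - 2 = 4 - 2 = 2)
K = 18 (K = 2*9 = 18)
K² = 18² = 324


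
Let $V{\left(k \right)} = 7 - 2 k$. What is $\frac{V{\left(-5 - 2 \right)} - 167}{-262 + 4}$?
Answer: $\frac{73}{129} \approx 0.56589$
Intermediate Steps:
$V{\left(k \right)} = 7 - 2 k$
$\frac{V{\left(-5 - 2 \right)} - 167}{-262 + 4} = \frac{\left(7 - 2 \left(-5 - 2\right)\right) - 167}{-262 + 4} = \frac{\left(7 - 2 \left(-5 - 2\right)\right) - 167}{-258} = \left(\left(7 - -14\right) - 167\right) \left(- \frac{1}{258}\right) = \left(\left(7 + 14\right) - 167\right) \left(- \frac{1}{258}\right) = \left(21 - 167\right) \left(- \frac{1}{258}\right) = \left(-146\right) \left(- \frac{1}{258}\right) = \frac{73}{129}$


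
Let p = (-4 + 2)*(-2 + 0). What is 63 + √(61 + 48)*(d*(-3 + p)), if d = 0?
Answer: 63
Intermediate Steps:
p = 4 (p = -2*(-2) = 4)
63 + √(61 + 48)*(d*(-3 + p)) = 63 + √(61 + 48)*(0*(-3 + 4)) = 63 + √109*(0*1) = 63 + √109*0 = 63 + 0 = 63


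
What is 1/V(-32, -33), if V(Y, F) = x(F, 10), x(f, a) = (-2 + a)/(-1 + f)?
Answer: -17/4 ≈ -4.2500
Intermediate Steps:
x(f, a) = (-2 + a)/(-1 + f)
V(Y, F) = 8/(-1 + F) (V(Y, F) = (-2 + 10)/(-1 + F) = 8/(-1 + F))
1/V(-32, -33) = 1/(8/(-1 - 33)) = 1/(8/(-34)) = 1/(8*(-1/34)) = 1/(-4/17) = -17/4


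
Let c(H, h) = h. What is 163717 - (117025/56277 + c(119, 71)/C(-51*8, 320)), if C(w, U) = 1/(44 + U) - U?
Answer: 1073167277382524/6555088683 ≈ 1.6372e+5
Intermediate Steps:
163717 - (117025/56277 + c(119, 71)/C(-51*8, 320)) = 163717 - (117025/56277 + 71/(((1 - 1*320² - 44*320)/(44 + 320)))) = 163717 - (117025*(1/56277) + 71/(((1 - 1*102400 - 14080)/364))) = 163717 - (117025/56277 + 71/(((1 - 102400 - 14080)/364))) = 163717 - (117025/56277 + 71/(((1/364)*(-116479)))) = 163717 - (117025/56277 + 71/(-116479/364)) = 163717 - (117025/56277 + 71*(-364/116479)) = 163717 - (117025/56277 - 25844/116479) = 163717 - 1*12176532187/6555088683 = 163717 - 12176532187/6555088683 = 1073167277382524/6555088683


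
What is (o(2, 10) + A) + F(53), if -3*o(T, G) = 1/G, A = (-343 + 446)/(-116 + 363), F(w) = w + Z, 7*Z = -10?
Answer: 2694911/51870 ≈ 51.955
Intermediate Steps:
Z = -10/7 (Z = (1/7)*(-10) = -10/7 ≈ -1.4286)
F(w) = -10/7 + w (F(w) = w - 10/7 = -10/7 + w)
A = 103/247 ≈ 0.41700
o(T, G) = -1/(3*G)
(o(2, 10) + A) + F(53) = (-1/3/10 + 103/247) + (-10/7 + 53) = (-1/3*1/10 + 103/247) + 361/7 = (-1/30 + 103/247) + 361/7 = 2843/7410 + 361/7 = 2694911/51870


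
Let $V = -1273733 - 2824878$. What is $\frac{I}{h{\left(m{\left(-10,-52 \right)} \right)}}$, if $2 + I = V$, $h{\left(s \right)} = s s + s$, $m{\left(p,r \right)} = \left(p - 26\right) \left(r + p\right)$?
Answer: $- \frac{4098613}{4984056} \approx -0.82234$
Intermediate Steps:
$m{\left(p,r \right)} = \left(-26 + p\right) \left(p + r\right)$
$h{\left(s \right)} = s + s^{2}$ ($h{\left(s \right)} = s^{2} + s = s + s^{2}$)
$V = -4098611$ ($V = -1273733 - 2824878 = -4098611$)
$I = -4098613$ ($I = -2 - 4098611 = -4098613$)
$\frac{I}{h{\left(m{\left(-10,-52 \right)} \right)}} = - \frac{4098613}{\left(\left(-10\right)^{2} - -260 - -1352 - -520\right) \left(1 - \left(-2132 - 100\right)\right)} = - \frac{4098613}{\left(100 + 260 + 1352 + 520\right) \left(1 + \left(100 + 260 + 1352 + 520\right)\right)} = - \frac{4098613}{2232 \left(1 + 2232\right)} = - \frac{4098613}{2232 \cdot 2233} = - \frac{4098613}{4984056}$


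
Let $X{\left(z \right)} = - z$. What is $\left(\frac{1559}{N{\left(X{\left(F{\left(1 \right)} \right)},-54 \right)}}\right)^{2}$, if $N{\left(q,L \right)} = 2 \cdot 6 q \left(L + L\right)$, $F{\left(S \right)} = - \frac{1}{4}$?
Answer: $\frac{2430481}{104976} \approx 23.153$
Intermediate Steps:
$F{\left(S \right)} = - \frac{1}{4}$ ($F{\left(S \right)} = \left(-1\right) \frac{1}{4} = - \frac{1}{4}$)
$N{\left(q,L \right)} = 24 L q$ ($N{\left(q,L \right)} = 12 q 2 L = 24 L q$)
$\left(\frac{1559}{N{\left(X{\left(F{\left(1 \right)} \right)},-54 \right)}}\right)^{2} = \left(\frac{1559}{24 \left(-54\right) \left(\left(-1\right) \left(- \frac{1}{4}\right)\right)}\right)^{2} = \left(\frac{1559}{24 \left(-54\right) \frac{1}{4}}\right)^{2} = \left(\frac{1559}{-324}\right)^{2} = \left(1559 \left(- \frac{1}{324}\right)\right)^{2} = \left(- \frac{1559}{324}\right)^{2} = \frac{2430481}{104976}$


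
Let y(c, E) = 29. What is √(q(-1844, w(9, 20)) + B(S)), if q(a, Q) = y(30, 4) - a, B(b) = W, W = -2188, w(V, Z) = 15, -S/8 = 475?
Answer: 3*I*√35 ≈ 17.748*I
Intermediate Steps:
S = -3800 (S = -8*475 = -3800)
B(b) = -2188
q(a, Q) = 29 - a
√(q(-1844, w(9, 20)) + B(S)) = √((29 - 1*(-1844)) - 2188) = √((29 + 1844) - 2188) = √(1873 - 2188) = √(-315) = 3*I*√35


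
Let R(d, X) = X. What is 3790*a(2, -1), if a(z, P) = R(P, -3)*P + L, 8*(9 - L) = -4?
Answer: 47375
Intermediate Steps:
L = 19/2 (L = 9 - ⅛*(-4) = 9 + ½ = 19/2 ≈ 9.5000)
a(z, P) = 19/2 - 3*P (a(z, P) = -3*P + 19/2 = 19/2 - 3*P)
3790*a(2, -1) = 3790*(19/2 - 3*(-1)) = 3790*(19/2 + 3) = 3790*(25/2) = 47375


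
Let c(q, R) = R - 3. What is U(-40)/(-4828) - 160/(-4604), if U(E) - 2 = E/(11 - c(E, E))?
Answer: 152209/4412934 ≈ 0.034492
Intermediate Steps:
c(q, R) = -3 + R
U(E) = 2 + E/(14 - E) (U(E) = 2 + E/(11 - (-3 + E)) = 2 + E/(11 + (3 - E)) = 2 + E/(14 - E))
U(-40)/(-4828) - 160/(-4604) = ((-28 - 40)/(-14 - 40))/(-4828) - 160/(-4604) = (-68/(-54))*(-1/4828) - 160*(-1/4604) = -1/54*(-68)*(-1/4828) + 40/1151 = (34/27)*(-1/4828) + 40/1151 = -1/3834 + 40/1151 = 152209/4412934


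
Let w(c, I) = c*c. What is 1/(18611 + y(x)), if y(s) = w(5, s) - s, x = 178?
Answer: 1/18458 ≈ 5.4177e-5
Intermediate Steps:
w(c, I) = c²
y(s) = 25 - s (y(s) = 5² - s = 25 - s)
1/(18611 + y(x)) = 1/(18611 + (25 - 1*178)) = 1/(18611 + (25 - 178)) = 1/(18611 - 153) = 1/18458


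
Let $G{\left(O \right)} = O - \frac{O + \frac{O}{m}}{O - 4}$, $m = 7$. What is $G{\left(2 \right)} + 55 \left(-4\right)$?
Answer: $- \frac{1518}{7} \approx -216.86$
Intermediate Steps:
$G{\left(O \right)} = O - \frac{8 O}{7 \left(-4 + O\right)}$ ($G{\left(O \right)} = O - \frac{O + \frac{O}{7}}{O - 4} = O - \frac{O + O \frac{1}{7}}{-4 + O} = O - \frac{O + \frac{O}{7}}{-4 + O} = O - \frac{\frac{8}{7} O}{-4 + O} = O - \frac{8 O}{7 \left(-4 + O\right)}$)
$G{\left(2 \right)} + 55 \left(-4\right) = \frac{1}{7} \cdot 2 \frac{1}{-4 + 2} \left(-36 + 7 \cdot 2\right) + 55 \left(-4\right) = \frac{1}{7} \cdot 2 \frac{1}{-2} \left(-36 + 14\right) - 220 = \frac{1}{7} \cdot 2 \left(- \frac{1}{2}\right) \left(-22\right) - 220 = \frac{22}{7} - 220 = - \frac{1518}{7}$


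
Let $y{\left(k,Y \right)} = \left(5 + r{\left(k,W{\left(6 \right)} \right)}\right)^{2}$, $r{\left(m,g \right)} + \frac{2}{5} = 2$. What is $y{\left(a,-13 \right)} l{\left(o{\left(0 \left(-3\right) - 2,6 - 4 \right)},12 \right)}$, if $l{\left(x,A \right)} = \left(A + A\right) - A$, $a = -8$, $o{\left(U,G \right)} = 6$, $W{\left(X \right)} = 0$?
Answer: $\frac{13068}{25} \approx 522.72$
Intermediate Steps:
$r{\left(m,g \right)} = \frac{8}{5}$ ($r{\left(m,g \right)} = - \frac{2}{5} + 2 = \frac{8}{5}$)
$y{\left(k,Y \right)} = \frac{1089}{25}$ ($y{\left(k,Y \right)} = \left(5 + \frac{8}{5}\right)^{2} = \left(\frac{33}{5}\right)^{2} = \frac{1089}{25}$)
$l{\left(x,A \right)} = A$ ($l{\left(x,A \right)} = 2 A - A = A$)
$y{\left(a,-13 \right)} l{\left(o{\left(0 \left(-3\right) - 2,6 - 4 \right)},12 \right)} = \frac{1089}{25} \cdot 12 = \frac{13068}{25}$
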